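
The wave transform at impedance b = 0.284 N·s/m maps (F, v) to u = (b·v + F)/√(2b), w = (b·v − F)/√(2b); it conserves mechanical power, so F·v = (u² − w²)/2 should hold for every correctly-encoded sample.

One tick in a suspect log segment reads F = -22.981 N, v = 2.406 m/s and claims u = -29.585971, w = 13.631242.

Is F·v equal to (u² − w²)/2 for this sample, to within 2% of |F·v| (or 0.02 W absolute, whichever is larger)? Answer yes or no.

F·v = (-22.981)×2.406 = -55.292286 W.
(u² − w²)/2 = (875.329680 − 185.810758)/2 = 344.759461 W.
|Δ| = 400.051747;  2% of max(1, |F·v|) = 1.105846.

no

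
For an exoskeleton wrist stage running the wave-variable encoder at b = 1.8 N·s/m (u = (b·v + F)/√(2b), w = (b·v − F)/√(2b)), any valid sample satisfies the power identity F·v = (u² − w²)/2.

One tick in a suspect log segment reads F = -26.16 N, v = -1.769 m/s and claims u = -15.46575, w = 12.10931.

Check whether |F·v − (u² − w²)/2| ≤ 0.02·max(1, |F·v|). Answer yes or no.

F·v = (-26.16)×(-1.769) = 46.27704 W.
(u² − w²)/2 = (239.18942 − 146.63539)/2 = 46.27702 W.
|Δ| = 0.00002;  2% of max(1, |F·v|) = 0.92554.

yes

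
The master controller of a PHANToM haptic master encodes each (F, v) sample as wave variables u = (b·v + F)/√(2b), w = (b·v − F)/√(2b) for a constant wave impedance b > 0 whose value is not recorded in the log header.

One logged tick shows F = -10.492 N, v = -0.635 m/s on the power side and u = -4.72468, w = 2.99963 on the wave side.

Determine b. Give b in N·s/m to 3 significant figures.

b = 3.69 N·s/m

u + w = -1.72505;  u + w = √(2b)·v, so √(2b) = -1.72505/(-0.635) = 2.71661.
b = (√(2b))²/2 = 7.37999/2 = 3.69000.
(Check via u − w = 2F/√(2b): u − w = -7.72431, 2F/√(2b) = -7.72432.)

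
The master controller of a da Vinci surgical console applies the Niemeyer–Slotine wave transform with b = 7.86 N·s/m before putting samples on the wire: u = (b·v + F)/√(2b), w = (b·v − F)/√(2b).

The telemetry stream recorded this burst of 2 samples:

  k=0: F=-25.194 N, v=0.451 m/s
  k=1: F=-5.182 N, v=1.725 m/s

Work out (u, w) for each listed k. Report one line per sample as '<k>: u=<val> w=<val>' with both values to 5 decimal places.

0: u=-5.46027 w=7.24842
1: u=2.11269 w=4.72667

k=0: b·v=7.86×0.451=3.54486; √(2b)=3.96485; u=(3.54486+(-25.194))/3.96485=-5.46027, w=(3.54486−(-25.194))/3.96485=7.24842
k=1: b·v=7.86×1.725=13.55850; √(2b)=3.96485; u=(13.55850+(-5.182))/3.96485=2.11269, w=(13.55850−(-5.182))/3.96485=4.72667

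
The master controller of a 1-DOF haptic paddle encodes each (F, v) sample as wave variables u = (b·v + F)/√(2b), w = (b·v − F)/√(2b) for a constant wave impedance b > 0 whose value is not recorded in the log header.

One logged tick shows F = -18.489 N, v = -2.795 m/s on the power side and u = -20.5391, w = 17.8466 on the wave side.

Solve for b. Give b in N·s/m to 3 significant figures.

b = 0.464 N·s/m

u + w = -2.69250;  u + w = √(2b)·v, so √(2b) = -2.69250/(-2.795) = 0.96333.
b = (√(2b))²/2 = 0.92800/2 = 0.46400.
(Check via u − w = 2F/√(2b): u − w = -38.38570, 2F/√(2b) = -38.38570.)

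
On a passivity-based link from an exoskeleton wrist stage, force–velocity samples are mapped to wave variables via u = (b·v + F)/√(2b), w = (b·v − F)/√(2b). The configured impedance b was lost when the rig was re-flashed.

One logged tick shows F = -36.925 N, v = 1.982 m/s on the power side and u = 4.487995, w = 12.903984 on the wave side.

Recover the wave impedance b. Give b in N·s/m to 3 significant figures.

u + w = 17.391979;  u + w = √(2b)·v, so √(2b) = 17.391979/1.982 = 8.774964.
b = (√(2b))²/2 = 76.999996/2 = 38.499998.
(Check via u − w = 2F/√(2b): u − w = -8.415989, 2F/√(2b) = -8.415989.)

b = 38.5 N·s/m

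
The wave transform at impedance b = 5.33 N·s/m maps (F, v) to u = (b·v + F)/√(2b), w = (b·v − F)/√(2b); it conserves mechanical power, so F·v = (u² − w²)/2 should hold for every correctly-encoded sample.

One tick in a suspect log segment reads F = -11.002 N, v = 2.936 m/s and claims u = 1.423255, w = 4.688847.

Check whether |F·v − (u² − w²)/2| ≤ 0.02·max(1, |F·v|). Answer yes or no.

F·v = (-11.002)×2.936 = -32.301872 W.
(u² − w²)/2 = (2.025655 − 21.985286)/2 = -9.979816 W.
|Δ| = 22.322056;  2% of max(1, |F·v|) = 0.646037.

no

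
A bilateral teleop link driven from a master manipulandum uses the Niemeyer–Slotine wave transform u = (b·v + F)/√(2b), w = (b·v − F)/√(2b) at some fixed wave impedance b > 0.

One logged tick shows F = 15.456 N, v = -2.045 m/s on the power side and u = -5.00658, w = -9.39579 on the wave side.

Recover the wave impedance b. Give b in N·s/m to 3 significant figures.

u + w = -14.4024;  u + w = √(2b)·v, so √(2b) = -14.4024/(-2.045) = 7.0427.
b = (√(2b))²/2 = 49.6000/2 = 24.8000.
(Check via u − w = 2F/√(2b): u − w = 4.3892, 2F/√(2b) = 4.3892.)

b = 24.8 N·s/m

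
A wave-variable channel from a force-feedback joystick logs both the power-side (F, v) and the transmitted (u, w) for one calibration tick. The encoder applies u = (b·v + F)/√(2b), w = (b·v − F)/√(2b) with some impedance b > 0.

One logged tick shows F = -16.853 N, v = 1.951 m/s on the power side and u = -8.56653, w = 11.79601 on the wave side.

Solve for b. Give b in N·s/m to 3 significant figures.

u + w = 3.2295;  u + w = √(2b)·v, so √(2b) = 3.2295/1.951 = 1.6553.
b = (√(2b))²/2 = 2.7400/2 = 1.3700.
(Check via u − w = 2F/√(2b): u − w = -20.3625, 2F/√(2b) = -20.3625.)

b = 1.37 N·s/m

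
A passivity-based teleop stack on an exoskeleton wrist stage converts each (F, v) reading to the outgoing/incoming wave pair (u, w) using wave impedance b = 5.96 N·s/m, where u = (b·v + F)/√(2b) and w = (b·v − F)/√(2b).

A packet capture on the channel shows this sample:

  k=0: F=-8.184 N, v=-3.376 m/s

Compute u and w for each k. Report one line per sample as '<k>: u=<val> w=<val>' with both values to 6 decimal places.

k=0: b·v=5.96×(-3.376)=-20.120960; √(2b)=3.452535; u=(-20.120960+(-8.184))/3.452535=-8.198312, w=(-20.120960−(-8.184))/3.452535=-3.457448

0: u=-8.198312 w=-3.457448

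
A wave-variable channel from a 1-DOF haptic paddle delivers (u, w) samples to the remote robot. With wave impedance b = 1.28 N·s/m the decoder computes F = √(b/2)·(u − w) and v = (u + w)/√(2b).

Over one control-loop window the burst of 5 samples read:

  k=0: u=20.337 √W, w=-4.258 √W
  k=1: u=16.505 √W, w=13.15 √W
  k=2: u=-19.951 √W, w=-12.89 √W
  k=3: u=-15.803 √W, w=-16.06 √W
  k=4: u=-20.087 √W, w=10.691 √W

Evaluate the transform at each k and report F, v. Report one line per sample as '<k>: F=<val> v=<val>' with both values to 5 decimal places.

k=0: u−w=24.59500, u+w=16.07900; √(b/2)=0.80000, √(2b)=1.60000; F=0.80000×24.595=19.67600, v=16.07900/1.60000=10.04937
k=1: u−w=3.35500, u+w=29.65500; √(b/2)=0.80000, √(2b)=1.60000; F=0.80000×3.355=2.68400, v=29.65500/1.60000=18.53438
k=2: u−w=-7.06100, u+w=-32.84100; √(b/2)=0.80000, √(2b)=1.60000; F=0.80000×(-7.061)=-5.64880, v=-32.84100/1.60000=-20.52562
k=3: u−w=0.25700, u+w=-31.86300; √(b/2)=0.80000, √(2b)=1.60000; F=0.80000×0.257=0.20560, v=-31.86300/1.60000=-19.91437
k=4: u−w=-30.77800, u+w=-9.39600; √(b/2)=0.80000, √(2b)=1.60000; F=0.80000×(-30.778)=-24.62240, v=-9.39600/1.60000=-5.87250

0: F=19.67600 v=10.04937
1: F=2.68400 v=18.53438
2: F=-5.64880 v=-20.52562
3: F=0.20560 v=-19.91437
4: F=-24.62240 v=-5.87250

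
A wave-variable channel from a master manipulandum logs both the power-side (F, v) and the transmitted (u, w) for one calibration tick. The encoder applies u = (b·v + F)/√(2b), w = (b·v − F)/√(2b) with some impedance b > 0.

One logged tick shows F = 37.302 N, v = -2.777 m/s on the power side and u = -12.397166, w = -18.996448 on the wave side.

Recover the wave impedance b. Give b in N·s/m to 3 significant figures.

b = 63.9 N·s/m

u + w = -31.393614;  u + w = √(2b)·v, so √(2b) = -31.393614/(-2.777) = 11.304866.
b = (√(2b))²/2 = 127.800004/2 = 63.900002.
(Check via u − w = 2F/√(2b): u − w = 6.599282, 2F/√(2b) = 6.599282.)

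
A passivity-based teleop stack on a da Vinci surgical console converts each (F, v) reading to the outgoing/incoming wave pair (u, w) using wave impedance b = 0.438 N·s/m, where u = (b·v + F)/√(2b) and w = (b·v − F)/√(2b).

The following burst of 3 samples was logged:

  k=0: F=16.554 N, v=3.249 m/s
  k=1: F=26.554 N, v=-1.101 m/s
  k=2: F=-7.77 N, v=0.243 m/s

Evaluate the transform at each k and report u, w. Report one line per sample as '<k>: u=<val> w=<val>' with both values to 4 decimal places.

0: u=19.2073 w=-16.1664
1: u=27.8560 w=-28.8865
2: u=-8.1880 w=8.4155

k=0: b·v=0.438×3.249=1.4231; √(2b)=0.9359; u=(1.4231+16.554)/0.9359=19.2073, w=(1.4231−16.554)/0.9359=-16.1664
k=1: b·v=0.438×(-1.101)=-0.4822; √(2b)=0.9359; u=(-0.4822+26.554)/0.9359=27.8560, w=(-0.4822−26.554)/0.9359=-28.8865
k=2: b·v=0.438×0.243=0.1064; √(2b)=0.9359; u=(0.1064+(-7.77))/0.9359=-8.1880, w=(0.1064−(-7.77))/0.9359=8.4155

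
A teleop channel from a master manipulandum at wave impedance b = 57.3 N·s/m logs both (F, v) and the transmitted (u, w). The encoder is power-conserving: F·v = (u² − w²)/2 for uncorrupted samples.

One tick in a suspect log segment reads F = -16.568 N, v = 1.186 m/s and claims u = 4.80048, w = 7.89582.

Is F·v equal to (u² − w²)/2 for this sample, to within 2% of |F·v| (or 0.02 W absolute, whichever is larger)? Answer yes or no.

yes

F·v = (-16.568)×1.186 = -19.6496 W.
(u² − w²)/2 = (23.0446 − 62.3440)/2 = -19.6497 W.
|Δ| = 0.0000;  2% of max(1, |F·v|) = 0.3930.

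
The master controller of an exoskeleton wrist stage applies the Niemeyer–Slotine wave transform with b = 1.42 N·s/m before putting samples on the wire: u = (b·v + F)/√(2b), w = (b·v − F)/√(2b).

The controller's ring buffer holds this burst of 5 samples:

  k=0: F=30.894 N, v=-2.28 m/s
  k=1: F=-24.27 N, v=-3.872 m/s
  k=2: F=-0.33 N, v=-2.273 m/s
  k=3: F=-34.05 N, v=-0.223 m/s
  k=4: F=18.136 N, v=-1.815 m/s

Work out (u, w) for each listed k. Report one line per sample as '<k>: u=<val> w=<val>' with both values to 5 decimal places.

k=0: b·v=1.42×(-2.28)=-3.23760; √(2b)=1.68523; u=(-3.23760+30.894)/1.68523=16.41105, w=(-3.23760−30.894)/1.68523=-20.25338
k=1: b·v=1.42×(-3.872)=-5.49824; √(2b)=1.68523; u=(-5.49824+(-24.27))/1.68523=-17.66420, w=(-5.49824−(-24.27))/1.68523=11.13899
k=2: b·v=1.42×(-2.273)=-3.22766; √(2b)=1.68523; u=(-3.22766+(-0.33))/1.68523=-2.11108, w=(-3.22766−(-0.33))/1.68523=-1.71944
k=3: b·v=1.42×(-0.223)=-0.31666; √(2b)=1.68523; u=(-0.31666+(-34.05))/1.68523=-20.39286, w=(-0.31666−(-34.05))/1.68523=20.01705
k=4: b·v=1.42×(-1.815)=-2.57730; √(2b)=1.68523; u=(-2.57730+18.136)/1.68523=9.23239, w=(-2.57730−18.136)/1.68523=-12.29108

0: u=16.41105 w=-20.25338
1: u=-17.66420 w=11.13899
2: u=-2.11108 w=-1.71944
3: u=-20.39286 w=20.01705
4: u=9.23239 w=-12.29108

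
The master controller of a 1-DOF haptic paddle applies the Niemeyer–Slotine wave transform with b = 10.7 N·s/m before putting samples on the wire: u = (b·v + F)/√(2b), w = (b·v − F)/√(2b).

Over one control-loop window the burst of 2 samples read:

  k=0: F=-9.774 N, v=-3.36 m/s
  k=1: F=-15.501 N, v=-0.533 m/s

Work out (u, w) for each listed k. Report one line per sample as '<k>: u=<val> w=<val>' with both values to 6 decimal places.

0: u=-9.884537 w=-5.658868
1: u=-4.583666 w=2.118001

k=0: b·v=10.7×(-3.36)=-35.952000; √(2b)=4.626013; u=(-35.952000+(-9.774))/4.626013=-9.884537, w=(-35.952000−(-9.774))/4.626013=-5.658868
k=1: b·v=10.7×(-0.533)=-5.703100; √(2b)=4.626013; u=(-5.703100+(-15.501))/4.626013=-4.583666, w=(-5.703100−(-15.501))/4.626013=2.118001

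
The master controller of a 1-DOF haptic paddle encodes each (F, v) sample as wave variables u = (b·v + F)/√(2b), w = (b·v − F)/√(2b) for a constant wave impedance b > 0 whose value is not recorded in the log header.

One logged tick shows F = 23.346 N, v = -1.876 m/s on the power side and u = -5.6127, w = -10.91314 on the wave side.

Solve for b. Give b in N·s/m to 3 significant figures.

b = 38.8 N·s/m

u + w = -16.52584;  u + w = √(2b)·v, so √(2b) = -16.52584/(-1.876) = 8.80908.
b = (√(2b))²/2 = 77.59995/2 = 38.79997.
(Check via u − w = 2F/√(2b): u − w = 5.30044, 2F/√(2b) = 5.30044.)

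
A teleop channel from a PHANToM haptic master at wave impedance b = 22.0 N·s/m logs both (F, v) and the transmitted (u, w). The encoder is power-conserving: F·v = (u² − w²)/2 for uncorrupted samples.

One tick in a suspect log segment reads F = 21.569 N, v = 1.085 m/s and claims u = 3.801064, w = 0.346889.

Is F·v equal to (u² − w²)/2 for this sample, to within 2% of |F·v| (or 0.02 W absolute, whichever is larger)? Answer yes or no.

F·v = 21.569×1.085 = 23.402365 W.
(u² − w²)/2 = (14.448088 − 0.120332)/2 = 7.163878 W.
|Δ| = 16.238487;  2% of max(1, |F·v|) = 0.468047.

no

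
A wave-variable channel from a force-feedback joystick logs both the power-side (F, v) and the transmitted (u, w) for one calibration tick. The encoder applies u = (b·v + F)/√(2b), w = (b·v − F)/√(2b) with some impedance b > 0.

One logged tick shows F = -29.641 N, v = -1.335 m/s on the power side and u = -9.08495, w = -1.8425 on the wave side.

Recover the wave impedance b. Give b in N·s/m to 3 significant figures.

u + w = -10.92745;  u + w = √(2b)·v, so √(2b) = -10.92745/(-1.335) = 8.18536.
b = (√(2b))²/2 = 67.00005/2 = 33.50002.
(Check via u − w = 2F/√(2b): u − w = -7.24245, 2F/√(2b) = -7.24245.)

b = 33.5 N·s/m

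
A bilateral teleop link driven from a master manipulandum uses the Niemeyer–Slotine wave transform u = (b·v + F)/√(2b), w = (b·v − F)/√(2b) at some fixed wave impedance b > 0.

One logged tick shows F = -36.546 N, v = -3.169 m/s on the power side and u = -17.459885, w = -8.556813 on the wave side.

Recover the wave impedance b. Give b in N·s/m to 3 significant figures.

u + w = -26.016698;  u + w = √(2b)·v, so √(2b) = -26.016698/(-3.169) = 8.209750.
b = (√(2b))²/2 = 67.399996/2 = 33.699998.
(Check via u − w = 2F/√(2b): u − w = -8.903072, 2F/√(2b) = -8.903072.)

b = 33.7 N·s/m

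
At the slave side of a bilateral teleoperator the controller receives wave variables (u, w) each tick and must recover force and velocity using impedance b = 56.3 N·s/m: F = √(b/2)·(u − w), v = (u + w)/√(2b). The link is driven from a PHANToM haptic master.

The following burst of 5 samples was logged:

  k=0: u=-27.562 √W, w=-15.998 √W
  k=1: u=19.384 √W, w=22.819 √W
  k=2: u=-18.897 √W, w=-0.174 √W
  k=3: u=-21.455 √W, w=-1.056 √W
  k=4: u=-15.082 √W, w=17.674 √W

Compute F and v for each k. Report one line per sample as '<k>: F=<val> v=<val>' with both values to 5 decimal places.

k=0: u−w=-11.56400, u+w=-43.56000; √(b/2)=5.30566, √(2b)=10.61131; F=5.30566×(-11.564)=-61.35462, v=-43.56000/10.61131=-4.10505
k=1: u−w=-3.43500, u+w=42.20300; √(b/2)=5.30566, √(2b)=10.61131; F=5.30566×(-3.435)=-18.22493, v=42.20300/10.61131=3.97717
k=2: u−w=-18.72300, u+w=-19.07100; √(b/2)=5.30566, √(2b)=10.61131; F=5.30566×(-18.723)=-99.33782, v=-19.07100/10.61131=-1.79723
k=3: u−w=-20.39900, u+w=-22.51100; √(b/2)=5.30566, √(2b)=10.61131; F=5.30566×(-20.399)=-108.23010, v=-22.51100/10.61131=-2.12141
k=4: u−w=-32.75600, u+w=2.59200; √(b/2)=5.30566, √(2b)=10.61131; F=5.30566×(-32.756)=-173.79211, v=2.59200/10.61131=0.24427

0: F=-61.35462 v=-4.10505
1: F=-18.22493 v=3.97717
2: F=-99.33782 v=-1.79723
3: F=-108.23010 v=-2.12141
4: F=-173.79211 v=0.24427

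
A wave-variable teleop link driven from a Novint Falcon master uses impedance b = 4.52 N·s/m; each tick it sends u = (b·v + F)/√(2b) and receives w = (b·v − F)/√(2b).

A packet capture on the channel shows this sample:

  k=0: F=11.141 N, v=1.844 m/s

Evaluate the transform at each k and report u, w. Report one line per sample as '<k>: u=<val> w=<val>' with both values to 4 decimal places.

k=0: b·v=4.52×1.844=8.3349; √(2b)=3.0067; u=(8.3349+11.141)/3.0067=6.4776, w=(8.3349−11.141)/3.0067=-0.9333

0: u=6.4776 w=-0.9333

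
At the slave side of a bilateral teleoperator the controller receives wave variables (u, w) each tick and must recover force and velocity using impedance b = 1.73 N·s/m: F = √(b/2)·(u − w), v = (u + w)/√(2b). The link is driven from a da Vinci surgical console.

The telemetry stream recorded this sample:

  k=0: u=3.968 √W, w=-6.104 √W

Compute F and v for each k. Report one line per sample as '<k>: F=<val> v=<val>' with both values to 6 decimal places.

k=0: u−w=10.072000, u+w=-2.136000; √(b/2)=0.930054, √(2b)=1.860108; F=0.930054×10.072=9.367501, v=-2.136000/1.860108=-1.148321

0: F=9.367501 v=-1.148321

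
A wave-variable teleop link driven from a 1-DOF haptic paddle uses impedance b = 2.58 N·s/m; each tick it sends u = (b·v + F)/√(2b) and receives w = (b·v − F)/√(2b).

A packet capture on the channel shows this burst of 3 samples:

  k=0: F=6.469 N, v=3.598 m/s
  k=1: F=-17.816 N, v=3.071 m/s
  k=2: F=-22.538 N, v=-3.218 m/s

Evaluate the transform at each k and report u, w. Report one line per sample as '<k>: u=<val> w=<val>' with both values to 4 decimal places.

k=0: b·v=2.58×3.598=9.2828; √(2b)=2.2716; u=(9.2828+6.469)/2.2716=6.9344, w=(9.2828−6.469)/2.2716=1.2387
k=1: b·v=2.58×3.071=7.9232; √(2b)=2.2716; u=(7.9232+(-17.816))/2.2716=-4.3551, w=(7.9232−(-17.816))/2.2716=11.3310
k=2: b·v=2.58×(-3.218)=-8.3024; √(2b)=2.2716; u=(-8.3024+(-22.538))/2.2716=-13.5767, w=(-8.3024−(-22.538))/2.2716=6.2669

0: u=6.9344 w=1.2387
1: u=-4.3551 w=11.3310
2: u=-13.5767 w=6.2669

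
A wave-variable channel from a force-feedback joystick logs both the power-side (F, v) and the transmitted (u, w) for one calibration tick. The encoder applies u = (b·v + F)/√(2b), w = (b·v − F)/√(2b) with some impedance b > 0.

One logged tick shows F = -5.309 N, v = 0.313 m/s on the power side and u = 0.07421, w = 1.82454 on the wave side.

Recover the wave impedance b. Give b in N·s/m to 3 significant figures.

b = 18.4 N·s/m

u + w = 1.89875;  u + w = √(2b)·v, so √(2b) = 1.89875/0.313 = 6.06629.
b = (√(2b))²/2 = 36.79992/2 = 18.39996.
(Check via u − w = 2F/√(2b): u − w = -1.75033, 2F/√(2b) = -1.75033.)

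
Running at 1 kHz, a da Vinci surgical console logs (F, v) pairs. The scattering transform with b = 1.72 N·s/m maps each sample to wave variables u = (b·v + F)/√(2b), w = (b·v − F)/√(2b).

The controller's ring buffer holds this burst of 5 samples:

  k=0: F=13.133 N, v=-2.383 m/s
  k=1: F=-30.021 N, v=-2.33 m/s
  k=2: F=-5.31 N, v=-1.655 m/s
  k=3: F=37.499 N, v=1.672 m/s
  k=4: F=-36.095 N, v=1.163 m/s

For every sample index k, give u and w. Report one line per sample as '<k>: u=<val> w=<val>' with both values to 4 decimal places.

0: u=4.8709 w=-9.2907
1: u=-18.3470 w=14.0255
2: u=-4.3977 w=1.3282
3: u=21.7687 w=-18.6676
4: u=-18.3826 w=20.5396

k=0: b·v=1.72×(-2.383)=-4.0988; √(2b)=1.8547; u=(-4.0988+13.133)/1.8547=4.8709, w=(-4.0988−13.133)/1.8547=-9.2907
k=1: b·v=1.72×(-2.33)=-4.0076; √(2b)=1.8547; u=(-4.0076+(-30.021))/1.8547=-18.3470, w=(-4.0076−(-30.021))/1.8547=14.0255
k=2: b·v=1.72×(-1.655)=-2.8466; √(2b)=1.8547; u=(-2.8466+(-5.31))/1.8547=-4.3977, w=(-2.8466−(-5.31))/1.8547=1.3282
k=3: b·v=1.72×1.672=2.8758; √(2b)=1.8547; u=(2.8758+37.499)/1.8547=21.7687, w=(2.8758−37.499)/1.8547=-18.6676
k=4: b·v=1.72×1.163=2.0004; √(2b)=1.8547; u=(2.0004+(-36.095))/1.8547=-18.3826, w=(2.0004−(-36.095))/1.8547=20.5396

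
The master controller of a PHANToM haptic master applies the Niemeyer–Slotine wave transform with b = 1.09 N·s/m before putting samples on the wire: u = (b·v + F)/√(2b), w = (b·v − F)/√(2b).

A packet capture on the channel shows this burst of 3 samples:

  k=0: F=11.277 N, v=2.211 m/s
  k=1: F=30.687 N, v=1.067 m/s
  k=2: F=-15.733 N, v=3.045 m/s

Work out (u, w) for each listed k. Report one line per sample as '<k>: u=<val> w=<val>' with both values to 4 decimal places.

0: u=9.2700 w=-6.0055
1: u=21.5716 w=-19.9962
2: u=-8.4078 w=12.9037

k=0: b·v=1.09×2.211=2.4100; √(2b)=1.4765; u=(2.4100+11.277)/1.4765=9.2700, w=(2.4100−11.277)/1.4765=-6.0055
k=1: b·v=1.09×1.067=1.1630; √(2b)=1.4765; u=(1.1630+30.687)/1.4765=21.5716, w=(1.1630−30.687)/1.4765=-19.9962
k=2: b·v=1.09×3.045=3.3191; √(2b)=1.4765; u=(3.3191+(-15.733))/1.4765=-8.4078, w=(3.3191−(-15.733))/1.4765=12.9037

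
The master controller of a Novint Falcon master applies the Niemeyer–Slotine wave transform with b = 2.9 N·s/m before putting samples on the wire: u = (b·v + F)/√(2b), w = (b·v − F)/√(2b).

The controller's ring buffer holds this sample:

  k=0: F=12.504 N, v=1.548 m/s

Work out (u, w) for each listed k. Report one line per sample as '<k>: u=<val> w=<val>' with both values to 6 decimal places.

k=0: b·v=2.9×1.548=4.489200; √(2b)=2.408319; u=(4.489200+12.504)/2.408319=7.056042, w=(4.489200−12.504)/2.408319=-3.327965

0: u=7.056042 w=-3.327965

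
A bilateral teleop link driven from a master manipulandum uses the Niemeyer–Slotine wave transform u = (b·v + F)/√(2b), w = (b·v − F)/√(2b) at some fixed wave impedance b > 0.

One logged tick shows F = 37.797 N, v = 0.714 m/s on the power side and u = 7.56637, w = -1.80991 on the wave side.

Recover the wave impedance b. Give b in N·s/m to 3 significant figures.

u + w = 5.75646;  u + w = √(2b)·v, so √(2b) = 5.75646/0.714 = 8.06227.
b = (√(2b))²/2 = 65.00018/2 = 32.50009.
(Check via u − w = 2F/√(2b): u − w = 9.37628, 2F/√(2b) = 9.37627.)

b = 32.5 N·s/m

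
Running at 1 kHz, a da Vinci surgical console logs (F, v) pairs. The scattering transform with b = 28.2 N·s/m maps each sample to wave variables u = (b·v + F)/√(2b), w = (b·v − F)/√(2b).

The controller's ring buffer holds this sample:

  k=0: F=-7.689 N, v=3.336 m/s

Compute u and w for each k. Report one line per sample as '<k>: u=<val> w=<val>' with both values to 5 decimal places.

k=0: b·v=28.2×3.336=94.07520; √(2b)=7.50999; u=(94.07520+(-7.689))/7.50999=11.50283, w=(94.07520−(-7.689))/7.50999=13.55050

0: u=11.50283 w=13.55050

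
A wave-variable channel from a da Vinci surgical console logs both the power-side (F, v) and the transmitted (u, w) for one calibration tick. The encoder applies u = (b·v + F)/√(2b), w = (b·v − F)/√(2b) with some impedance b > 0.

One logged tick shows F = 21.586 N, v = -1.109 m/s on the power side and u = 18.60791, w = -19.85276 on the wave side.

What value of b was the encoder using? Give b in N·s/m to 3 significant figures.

u + w = -1.2448;  u + w = √(2b)·v, so √(2b) = -1.2448/(-1.109) = 1.1225.
b = (√(2b))²/2 = 1.2600/2 = 0.6300.
(Check via u − w = 2F/√(2b): u − w = 38.4607, 2F/√(2b) = 38.4607.)

b = 0.63 N·s/m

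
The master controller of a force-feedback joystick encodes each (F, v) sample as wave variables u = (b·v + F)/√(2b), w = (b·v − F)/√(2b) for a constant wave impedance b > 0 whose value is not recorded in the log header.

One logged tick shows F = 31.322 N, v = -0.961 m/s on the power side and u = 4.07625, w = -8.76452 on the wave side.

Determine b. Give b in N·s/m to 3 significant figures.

u + w = -4.6883;  u + w = √(2b)·v, so √(2b) = -4.6883/(-0.961) = 4.8785.
b = (√(2b))²/2 = 23.8001/2 = 11.9000.
(Check via u − w = 2F/√(2b): u − w = 12.8408, 2F/√(2b) = 12.8407.)

b = 11.9 N·s/m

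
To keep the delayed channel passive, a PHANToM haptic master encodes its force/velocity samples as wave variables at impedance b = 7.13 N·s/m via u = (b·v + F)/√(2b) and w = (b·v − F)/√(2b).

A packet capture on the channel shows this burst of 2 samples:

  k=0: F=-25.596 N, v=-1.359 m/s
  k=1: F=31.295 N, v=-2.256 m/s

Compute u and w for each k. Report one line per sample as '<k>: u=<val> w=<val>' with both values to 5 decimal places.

k=0: b·v=7.13×(-1.359)=-9.68967; √(2b)=3.77624; u=(-9.68967+(-25.596))/3.77624=-9.34412, w=(-9.68967−(-25.596))/3.77624=4.21221
k=1: b·v=7.13×(-2.256)=-16.08528; √(2b)=3.77624; u=(-16.08528+31.295)/3.77624=4.02774, w=(-16.08528−31.295)/3.77624=-12.54694

0: u=-9.34412 w=4.21221
1: u=4.02774 w=-12.54694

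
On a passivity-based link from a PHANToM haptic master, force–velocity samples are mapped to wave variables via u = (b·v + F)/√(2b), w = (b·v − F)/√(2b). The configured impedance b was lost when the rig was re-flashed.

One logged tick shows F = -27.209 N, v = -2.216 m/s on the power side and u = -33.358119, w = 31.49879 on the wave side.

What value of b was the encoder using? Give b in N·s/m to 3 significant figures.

b = 0.352 N·s/m

u + w = -1.859329;  u + w = √(2b)·v, so √(2b) = -1.859329/(-2.216) = 0.839047.
b = (√(2b))²/2 = 0.704001/2 = 0.352000.
(Check via u − w = 2F/√(2b): u − w = -64.856909, 2F/√(2b) = -64.856885.)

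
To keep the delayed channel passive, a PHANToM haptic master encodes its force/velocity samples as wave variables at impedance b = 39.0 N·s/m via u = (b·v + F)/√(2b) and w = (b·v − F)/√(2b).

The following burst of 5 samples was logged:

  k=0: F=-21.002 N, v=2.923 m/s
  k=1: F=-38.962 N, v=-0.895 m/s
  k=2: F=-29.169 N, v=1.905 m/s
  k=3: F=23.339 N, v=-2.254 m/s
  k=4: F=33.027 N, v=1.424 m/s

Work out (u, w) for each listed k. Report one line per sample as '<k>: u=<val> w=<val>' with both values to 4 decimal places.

0: u=10.5296 w=15.2856
1: u=-8.3638 w=0.4594
2: u=5.1095 w=11.7150
3: u=-7.3108 w=-12.5960
4: u=10.0278 w=2.5486

k=0: b·v=39.0×2.923=113.9970; √(2b)=8.8318; u=(113.9970+(-21.002))/8.8318=10.5296, w=(113.9970−(-21.002))/8.8318=15.2856
k=1: b·v=39.0×(-0.895)=-34.9050; √(2b)=8.8318; u=(-34.9050+(-38.962))/8.8318=-8.3638, w=(-34.9050−(-38.962))/8.8318=0.4594
k=2: b·v=39.0×1.905=74.2950; √(2b)=8.8318; u=(74.2950+(-29.169))/8.8318=5.1095, w=(74.2950−(-29.169))/8.8318=11.7150
k=3: b·v=39.0×(-2.254)=-87.9060; √(2b)=8.8318; u=(-87.9060+23.339)/8.8318=-7.3108, w=(-87.9060−23.339)/8.8318=-12.5960
k=4: b·v=39.0×1.424=55.5360; √(2b)=8.8318; u=(55.5360+33.027)/8.8318=10.0278, w=(55.5360−33.027)/8.8318=2.5486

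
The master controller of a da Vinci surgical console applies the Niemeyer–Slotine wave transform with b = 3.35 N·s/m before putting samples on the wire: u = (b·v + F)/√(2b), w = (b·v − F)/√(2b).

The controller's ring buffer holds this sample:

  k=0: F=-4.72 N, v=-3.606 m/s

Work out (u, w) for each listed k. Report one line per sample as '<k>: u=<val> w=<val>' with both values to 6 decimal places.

0: u=-6.490445 w=-2.843455

k=0: b·v=3.35×(-3.606)=-12.080100; √(2b)=2.588436; u=(-12.080100+(-4.72))/2.588436=-6.490445, w=(-12.080100−(-4.72))/2.588436=-2.843455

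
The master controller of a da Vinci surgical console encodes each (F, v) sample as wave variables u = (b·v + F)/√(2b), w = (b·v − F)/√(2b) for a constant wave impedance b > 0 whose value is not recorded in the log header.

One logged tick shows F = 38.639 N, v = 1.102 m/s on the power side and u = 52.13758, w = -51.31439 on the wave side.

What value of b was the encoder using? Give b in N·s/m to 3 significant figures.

b = 0.279 N·s/m

u + w = 0.82319;  u + w = √(2b)·v, so √(2b) = 0.82319/1.102 = 0.74700.
b = (√(2b))²/2 = 0.55800/2 = 0.27900.
(Check via u − w = 2F/√(2b): u − w = 103.45197, 2F/√(2b) = 103.45164.)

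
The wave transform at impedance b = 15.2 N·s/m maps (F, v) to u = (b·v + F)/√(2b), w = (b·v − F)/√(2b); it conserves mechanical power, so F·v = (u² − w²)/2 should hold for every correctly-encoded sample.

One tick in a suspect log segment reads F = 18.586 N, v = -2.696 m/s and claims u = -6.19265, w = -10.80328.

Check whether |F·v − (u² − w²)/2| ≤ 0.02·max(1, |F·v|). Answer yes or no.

F·v = 18.586×(-2.696) = -50.10786 W.
(u² − w²)/2 = (38.34891 − 116.71086)/2 = -39.18097 W.
|Δ| = 10.92688;  2% of max(1, |F·v|) = 1.00216.

no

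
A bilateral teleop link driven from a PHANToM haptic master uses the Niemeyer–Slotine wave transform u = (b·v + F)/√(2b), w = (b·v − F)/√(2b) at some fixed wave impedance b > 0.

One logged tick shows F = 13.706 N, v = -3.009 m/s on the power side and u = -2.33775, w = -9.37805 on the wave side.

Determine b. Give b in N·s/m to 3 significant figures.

u + w = -11.71580;  u + w = √(2b)·v, so √(2b) = -11.71580/(-3.009) = 3.89359.
b = (√(2b))²/2 = 15.16001/2 = 7.58001.
(Check via u − w = 2F/√(2b): u − w = 7.04030, 2F/√(2b) = 7.04030.)

b = 7.58 N·s/m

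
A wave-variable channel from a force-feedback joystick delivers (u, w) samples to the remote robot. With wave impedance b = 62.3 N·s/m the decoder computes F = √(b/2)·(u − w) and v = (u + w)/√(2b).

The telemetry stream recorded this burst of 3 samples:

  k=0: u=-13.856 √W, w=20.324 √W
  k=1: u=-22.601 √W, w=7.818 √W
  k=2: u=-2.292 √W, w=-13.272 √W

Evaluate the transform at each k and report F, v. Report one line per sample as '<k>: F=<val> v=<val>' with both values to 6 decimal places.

0: F=-190.766048 v=0.579443
1: F=-169.775086 v=-1.324352
2: F=61.281779 v=-1.394319

k=0: u−w=-34.180000, u+w=6.468000; √(b/2)=5.581219, √(2b)=11.162437; F=5.581219×(-34.18)=-190.766048, v=6.468000/11.162437=0.579443
k=1: u−w=-30.419000, u+w=-14.783000; √(b/2)=5.581219, √(2b)=11.162437; F=5.581219×(-30.419)=-169.775086, v=-14.783000/11.162437=-1.324352
k=2: u−w=10.980000, u+w=-15.564000; √(b/2)=5.581219, √(2b)=11.162437; F=5.581219×10.98=61.281779, v=-15.564000/11.162437=-1.394319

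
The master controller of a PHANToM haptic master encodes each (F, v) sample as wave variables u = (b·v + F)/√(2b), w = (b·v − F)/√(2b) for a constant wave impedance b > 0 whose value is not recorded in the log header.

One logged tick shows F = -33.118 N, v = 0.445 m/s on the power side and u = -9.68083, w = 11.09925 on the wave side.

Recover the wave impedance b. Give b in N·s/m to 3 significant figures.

u + w = 1.41842;  u + w = √(2b)·v, so √(2b) = 1.41842/0.445 = 3.18746.
b = (√(2b))²/2 = 10.15991/2 = 5.07995.
(Check via u − w = 2F/√(2b): u − w = -20.78008, 2F/√(2b) = -20.78018.)

b = 5.08 N·s/m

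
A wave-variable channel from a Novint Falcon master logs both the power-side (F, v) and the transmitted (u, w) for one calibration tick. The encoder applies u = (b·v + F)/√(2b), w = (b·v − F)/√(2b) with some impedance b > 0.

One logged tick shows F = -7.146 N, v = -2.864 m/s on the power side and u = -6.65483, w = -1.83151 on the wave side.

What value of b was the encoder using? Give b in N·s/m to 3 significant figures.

u + w = -8.4863;  u + w = √(2b)·v, so √(2b) = -8.4863/(-2.864) = 2.9631.
b = (√(2b))²/2 = 8.7800/2 = 4.3900.
(Check via u − w = 2F/√(2b): u − w = -4.8233, 2F/√(2b) = -4.8233.)

b = 4.39 N·s/m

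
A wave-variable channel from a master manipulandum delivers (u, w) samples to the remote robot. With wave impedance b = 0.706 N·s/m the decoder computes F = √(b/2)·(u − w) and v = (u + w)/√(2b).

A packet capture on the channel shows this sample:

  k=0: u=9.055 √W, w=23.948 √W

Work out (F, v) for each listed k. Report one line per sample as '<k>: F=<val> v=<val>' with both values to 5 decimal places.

k=0: u−w=-14.89300, u+w=33.00300; √(b/2)=0.59414, √(2b)=1.18828; F=0.59414×(-14.893)=-8.84850, v=33.00300/1.18828=27.77385

0: F=-8.84850 v=27.77385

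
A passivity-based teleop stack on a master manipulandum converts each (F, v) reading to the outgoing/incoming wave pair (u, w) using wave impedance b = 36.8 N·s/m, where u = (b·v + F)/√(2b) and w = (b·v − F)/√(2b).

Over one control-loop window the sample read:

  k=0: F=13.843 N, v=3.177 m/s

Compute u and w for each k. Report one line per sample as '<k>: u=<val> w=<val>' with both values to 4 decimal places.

k=0: b·v=36.8×3.177=116.9136; √(2b)=8.5790; u=(116.9136+13.843)/8.5790=15.2414, w=(116.9136−13.843)/8.5790=12.0142

0: u=15.2414 w=12.0142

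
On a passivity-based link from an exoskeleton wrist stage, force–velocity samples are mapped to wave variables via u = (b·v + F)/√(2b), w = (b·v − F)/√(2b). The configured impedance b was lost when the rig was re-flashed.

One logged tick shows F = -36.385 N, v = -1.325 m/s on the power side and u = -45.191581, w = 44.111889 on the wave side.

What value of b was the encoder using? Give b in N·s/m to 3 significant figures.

b = 0.332 N·s/m

u + w = -1.079692;  u + w = √(2b)·v, so √(2b) = -1.079692/(-1.325) = 0.814862.
b = (√(2b))²/2 = 0.664000/2 = 0.332000.
(Check via u − w = 2F/√(2b): u − w = -89.303470, 2F/√(2b) = -89.303477.)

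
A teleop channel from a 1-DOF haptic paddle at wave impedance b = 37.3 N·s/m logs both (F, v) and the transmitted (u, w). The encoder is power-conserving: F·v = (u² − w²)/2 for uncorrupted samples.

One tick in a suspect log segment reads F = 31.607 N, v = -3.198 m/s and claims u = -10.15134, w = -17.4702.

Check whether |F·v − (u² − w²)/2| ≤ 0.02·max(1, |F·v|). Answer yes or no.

F·v = 31.607×(-3.198) = -101.07919 W.
(u² − w²)/2 = (103.04970 − 305.20789)/2 = -101.07909 W.
|Δ| = 0.00009;  2% of max(1, |F·v|) = 2.02158.

yes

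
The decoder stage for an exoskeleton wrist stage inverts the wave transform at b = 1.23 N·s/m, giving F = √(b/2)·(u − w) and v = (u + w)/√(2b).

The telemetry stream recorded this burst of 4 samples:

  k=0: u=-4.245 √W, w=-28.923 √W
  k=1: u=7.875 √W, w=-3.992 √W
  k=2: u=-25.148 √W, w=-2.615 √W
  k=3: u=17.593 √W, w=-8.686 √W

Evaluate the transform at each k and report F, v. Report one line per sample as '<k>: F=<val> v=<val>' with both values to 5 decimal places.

0: F=19.35297 v=-21.14714
1: F=9.30633 v=2.47571
2: F=-17.67081 v=-17.70104
3: F=20.60850 v=5.67890

k=0: u−w=24.67800, u+w=-33.16800; √(b/2)=0.78422, √(2b)=1.56844; F=0.78422×24.678=19.35297, v=-33.16800/1.56844=-21.14714
k=1: u−w=11.86700, u+w=3.88300; √(b/2)=0.78422, √(2b)=1.56844; F=0.78422×11.867=9.30633, v=3.88300/1.56844=2.47571
k=2: u−w=-22.53300, u+w=-27.76300; √(b/2)=0.78422, √(2b)=1.56844; F=0.78422×(-22.533)=-17.67081, v=-27.76300/1.56844=-17.70104
k=3: u−w=26.27900, u+w=8.90700; √(b/2)=0.78422, √(2b)=1.56844; F=0.78422×26.279=20.60850, v=8.90700/1.56844=5.67890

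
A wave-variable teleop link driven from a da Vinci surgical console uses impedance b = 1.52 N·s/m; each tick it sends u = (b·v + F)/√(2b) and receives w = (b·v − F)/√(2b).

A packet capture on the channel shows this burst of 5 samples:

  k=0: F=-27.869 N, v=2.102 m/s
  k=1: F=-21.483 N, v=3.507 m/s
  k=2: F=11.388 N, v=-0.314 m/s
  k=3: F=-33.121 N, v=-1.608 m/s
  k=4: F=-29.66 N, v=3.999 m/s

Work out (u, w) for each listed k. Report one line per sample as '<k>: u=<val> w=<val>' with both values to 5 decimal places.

k=0: b·v=1.52×2.102=3.19504; √(2b)=1.74356; u=(3.19504+(-27.869))/1.74356=-14.15149, w=(3.19504−(-27.869))/1.74356=17.81645
k=1: b·v=1.52×3.507=5.33064; √(2b)=1.74356; u=(5.33064+(-21.483))/1.74356=-9.26401, w=(5.33064−(-21.483))/1.74356=15.37868
k=2: b·v=1.52×(-0.314)=-0.47728; √(2b)=1.74356; u=(-0.47728+11.388)/1.74356=6.25773, w=(-0.47728−11.388)/1.74356=-6.80520
k=3: b·v=1.52×(-1.608)=-2.44416; √(2b)=1.74356; u=(-2.44416+(-33.121))/1.74356=-20.39802, w=(-2.44416−(-33.121))/1.74356=17.59437
k=4: b·v=1.52×3.999=6.07848; √(2b)=1.74356; u=(6.07848+(-29.66))/1.74356=-13.52493, w=(6.07848−(-29.66))/1.74356=20.49742

0: u=-14.15149 w=17.81645
1: u=-9.26401 w=15.37868
2: u=6.25773 w=-6.80520
3: u=-20.39802 w=17.59437
4: u=-13.52493 w=20.49742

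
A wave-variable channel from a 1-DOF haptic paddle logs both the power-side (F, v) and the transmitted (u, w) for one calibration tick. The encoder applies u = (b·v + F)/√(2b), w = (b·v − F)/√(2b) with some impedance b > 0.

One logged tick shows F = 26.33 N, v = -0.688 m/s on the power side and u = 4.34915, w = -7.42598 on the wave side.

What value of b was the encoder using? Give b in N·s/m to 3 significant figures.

b = 10 N·s/m

u + w = -3.07683;  u + w = √(2b)·v, so √(2b) = -3.07683/(-0.688) = 4.47214.
b = (√(2b))²/2 = 20.00001/2 = 10.00000.
(Check via u − w = 2F/√(2b): u − w = 11.77513, 2F/√(2b) = 11.77513.)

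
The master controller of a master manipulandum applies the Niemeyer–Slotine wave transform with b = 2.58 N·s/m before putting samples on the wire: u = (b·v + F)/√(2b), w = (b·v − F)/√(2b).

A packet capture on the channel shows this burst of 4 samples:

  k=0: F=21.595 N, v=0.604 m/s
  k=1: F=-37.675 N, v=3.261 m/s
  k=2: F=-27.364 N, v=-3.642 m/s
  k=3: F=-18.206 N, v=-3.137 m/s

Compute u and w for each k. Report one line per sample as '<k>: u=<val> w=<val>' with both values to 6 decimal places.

k=0: b·v=2.58×0.604=1.558320; √(2b)=2.271563; u=(1.558320+21.595)/2.271563=10.192681, w=(1.558320−21.595)/2.271563=-8.820657
k=1: b·v=2.58×3.261=8.413380; √(2b)=2.271563; u=(8.413380+(-37.675))/2.271563=-12.881710, w=(8.413380−(-37.675))/2.271563=20.289278
k=2: b·v=2.58×(-3.642)=-9.396360; √(2b)=2.271563; u=(-9.396360+(-27.364))/2.271563=-16.182846, w=(-9.396360−(-27.364))/2.271563=7.909812
k=3: b·v=2.58×(-3.137)=-8.093460; √(2b)=2.271563; u=(-8.093460+(-18.206))/2.271563=-11.577692, w=(-8.093460−(-18.206))/2.271563=4.451798

0: u=10.192681 w=-8.820657
1: u=-12.881710 w=20.289278
2: u=-16.182846 w=7.909812
3: u=-11.577692 w=4.451798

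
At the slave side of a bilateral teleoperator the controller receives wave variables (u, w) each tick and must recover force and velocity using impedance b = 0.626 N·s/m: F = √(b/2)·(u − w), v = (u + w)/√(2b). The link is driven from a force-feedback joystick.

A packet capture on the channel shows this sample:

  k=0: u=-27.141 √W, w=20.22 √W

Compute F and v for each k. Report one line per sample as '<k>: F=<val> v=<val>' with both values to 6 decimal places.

k=0: u−w=-47.361000, u+w=-6.921000; √(b/2)=0.559464, √(2b)=1.118928; F=0.559464×(-47.361)=-26.496776, v=-6.921000/1.118928=-6.185384

0: F=-26.496776 v=-6.185384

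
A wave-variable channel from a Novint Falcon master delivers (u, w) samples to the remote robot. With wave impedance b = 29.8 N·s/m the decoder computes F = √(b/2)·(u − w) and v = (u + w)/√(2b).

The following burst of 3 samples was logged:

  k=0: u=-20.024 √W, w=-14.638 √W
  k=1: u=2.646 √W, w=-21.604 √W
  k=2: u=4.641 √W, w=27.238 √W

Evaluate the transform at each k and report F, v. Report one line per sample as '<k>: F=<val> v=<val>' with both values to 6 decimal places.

0: F=-20.790239 v=-4.489836
1: F=93.606256 v=-2.455667
2: F=-87.225591 v=4.129349

k=0: u−w=-5.386000, u+w=-34.662000; √(b/2)=3.860052, √(2b)=7.720104; F=3.860052×(-5.386)=-20.790239, v=-34.662000/7.720104=-4.489836
k=1: u−w=24.250000, u+w=-18.958000; √(b/2)=3.860052, √(2b)=7.720104; F=3.860052×24.25=93.606256, v=-18.958000/7.720104=-2.455667
k=2: u−w=-22.597000, u+w=31.879000; √(b/2)=3.860052, √(2b)=7.720104; F=3.860052×(-22.597)=-87.225591, v=31.879000/7.720104=4.129349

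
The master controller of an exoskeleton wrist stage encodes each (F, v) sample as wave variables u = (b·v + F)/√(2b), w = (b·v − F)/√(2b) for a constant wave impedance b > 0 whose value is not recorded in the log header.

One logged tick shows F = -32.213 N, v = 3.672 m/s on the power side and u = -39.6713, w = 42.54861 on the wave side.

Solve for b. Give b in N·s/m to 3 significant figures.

u + w = 2.8773;  u + w = √(2b)·v, so √(2b) = 2.8773/3.672 = 0.7836.
b = (√(2b))²/2 = 0.6140/2 = 0.3070.
(Check via u − w = 2F/√(2b): u − w = -82.2199, 2F/√(2b) = -82.2199.)

b = 0.307 N·s/m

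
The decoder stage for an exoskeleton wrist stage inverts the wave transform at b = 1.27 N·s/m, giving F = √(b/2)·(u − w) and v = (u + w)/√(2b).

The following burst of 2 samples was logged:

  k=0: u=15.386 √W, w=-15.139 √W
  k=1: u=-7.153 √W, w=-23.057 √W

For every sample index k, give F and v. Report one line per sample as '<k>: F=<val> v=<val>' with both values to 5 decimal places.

k=0: u−w=30.52500, u+w=0.24700; √(b/2)=0.79687, √(2b)=1.59374; F=0.79687×30.525=24.32442, v=0.24700/1.59374=0.15498
k=1: u−w=15.90400, u+w=-30.21000; √(b/2)=0.79687, √(2b)=1.59374; F=0.79687×15.904=12.67340, v=-30.21000/1.59374=-18.95544

0: F=24.32442 v=0.15498
1: F=12.67340 v=-18.95544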